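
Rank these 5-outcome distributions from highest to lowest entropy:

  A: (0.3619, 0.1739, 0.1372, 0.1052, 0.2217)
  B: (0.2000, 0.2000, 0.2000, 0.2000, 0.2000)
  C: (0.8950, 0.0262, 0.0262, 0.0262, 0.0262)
B > A > C

Key insight: Entropy is maximized by uniform distributions and minimized by concentrated distributions.

- Uniform distributions have maximum entropy log₂(5) = 2.3219 bits
- The more "peaked" or concentrated a distribution, the lower its entropy

Entropies:
  H(A) = 2.1863 bits
  H(B) = 2.3219 bits
  H(C) = 0.6946 bits

Ranking: B > A > C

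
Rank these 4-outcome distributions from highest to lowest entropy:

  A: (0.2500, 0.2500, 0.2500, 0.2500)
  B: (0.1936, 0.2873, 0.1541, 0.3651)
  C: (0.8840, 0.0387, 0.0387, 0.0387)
A > B > C

Key insight: Entropy is maximized by uniform distributions and minimized by concentrated distributions.

- Uniform distributions have maximum entropy log₂(4) = 2.0000 bits
- The more "peaked" or concentrated a distribution, the lower its entropy

Entropies:
  H(A) = 2.0000 bits
  H(B) = 1.9220 bits
  H(C) = 0.7016 bits

Ranking: A > B > C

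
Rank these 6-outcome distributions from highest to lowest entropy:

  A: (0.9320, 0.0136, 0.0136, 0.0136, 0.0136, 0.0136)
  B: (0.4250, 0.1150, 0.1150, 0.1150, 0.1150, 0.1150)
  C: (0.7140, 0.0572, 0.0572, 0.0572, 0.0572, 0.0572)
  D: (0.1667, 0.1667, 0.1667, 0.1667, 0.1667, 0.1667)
D > B > C > A

Key insight: Entropy is maximized by uniform distributions and minimized by concentrated distributions.

Entropies:
  H(A) = 0.5163 bits
  H(B) = 2.3188 bits
  H(C) = 1.5276 bits
  H(D) = 2.5850 bits

Ranking: D > B > C > A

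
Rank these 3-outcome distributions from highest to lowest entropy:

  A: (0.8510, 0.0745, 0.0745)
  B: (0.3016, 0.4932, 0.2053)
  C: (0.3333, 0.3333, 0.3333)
C > B > A

Key insight: Entropy is maximized by uniform distributions and minimized by concentrated distributions.

- Uniform distributions have maximum entropy log₂(3) = 1.5850 bits
- The more "peaked" or concentrated a distribution, the lower its entropy

Entropies:
  H(A) = 0.7563 bits
  H(B) = 1.4934 bits
  H(C) = 1.5850 bits

Ranking: C > B > A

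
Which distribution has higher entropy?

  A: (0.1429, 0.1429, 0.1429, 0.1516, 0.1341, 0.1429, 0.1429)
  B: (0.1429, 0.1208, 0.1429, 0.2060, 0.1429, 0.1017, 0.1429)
A

Both distributions are close to uniform, making this a harder comparison.

H(A) = 2.8066 bits
H(B) = 2.7775 bits

The distribution closer to uniform has higher entropy.
Answer: A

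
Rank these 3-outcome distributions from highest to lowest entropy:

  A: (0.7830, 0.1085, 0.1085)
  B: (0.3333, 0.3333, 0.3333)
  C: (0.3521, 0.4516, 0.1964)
B > C > A

Key insight: Entropy is maximized by uniform distributions and minimized by concentrated distributions.

- Uniform distributions have maximum entropy log₂(3) = 1.5850 bits
- The more "peaked" or concentrated a distribution, the lower its entropy

Entropies:
  H(A) = 0.9717 bits
  H(B) = 1.5850 bits
  H(C) = 1.5093 bits

Ranking: B > C > A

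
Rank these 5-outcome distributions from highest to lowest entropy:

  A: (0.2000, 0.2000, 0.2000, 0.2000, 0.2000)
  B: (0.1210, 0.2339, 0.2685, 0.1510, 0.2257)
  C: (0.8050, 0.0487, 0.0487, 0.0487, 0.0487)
A > B > C

Key insight: Entropy is maximized by uniform distributions and minimized by concentrated distributions.

- Uniform distributions have maximum entropy log₂(5) = 2.3219 bits
- The more "peaked" or concentrated a distribution, the lower its entropy

Entropies:
  H(A) = 2.3219 bits
  H(B) = 2.2647 bits
  H(C) = 1.1018 bits

Ranking: A > B > C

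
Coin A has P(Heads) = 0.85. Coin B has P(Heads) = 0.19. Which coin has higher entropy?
B

For binary distributions, entropy is maximized at p=0.5 and decreases as p moves toward 0 or 1.

H(A) = H(0.85) = 0.6098 bits
H(B) = H(0.19) = 0.7015 bits

Distribution B (p=0.19) is closer to uniform (p=0.5), so it has higher entropy.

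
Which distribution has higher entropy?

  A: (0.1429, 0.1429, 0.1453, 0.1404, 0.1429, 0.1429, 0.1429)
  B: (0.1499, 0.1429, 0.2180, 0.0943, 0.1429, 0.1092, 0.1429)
A

Both distributions are close to uniform, making this a harder comparison.

H(A) = 2.8073 bits
H(B) = 2.7628 bits

The distribution closer to uniform has higher entropy.
Answer: A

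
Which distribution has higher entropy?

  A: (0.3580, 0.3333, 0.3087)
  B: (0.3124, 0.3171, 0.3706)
A

Both distributions are close to uniform, making this a harder comparison.

H(A) = 1.5823 bits
H(B) = 1.5805 bits

The distribution closer to uniform has higher entropy.
Answer: A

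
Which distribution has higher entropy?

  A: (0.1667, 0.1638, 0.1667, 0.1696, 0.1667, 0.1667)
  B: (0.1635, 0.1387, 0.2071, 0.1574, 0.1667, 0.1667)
A

Both distributions are close to uniform, making this a harder comparison.

H(A) = 2.5849 bits
H(B) = 2.5744 bits

The distribution closer to uniform has higher entropy.
Answer: A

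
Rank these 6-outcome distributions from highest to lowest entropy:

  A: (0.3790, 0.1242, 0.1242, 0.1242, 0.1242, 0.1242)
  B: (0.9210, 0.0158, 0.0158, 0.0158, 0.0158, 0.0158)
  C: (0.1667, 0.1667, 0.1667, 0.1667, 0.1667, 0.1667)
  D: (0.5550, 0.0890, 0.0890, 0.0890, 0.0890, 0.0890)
C > A > D > B

Key insight: Entropy is maximized by uniform distributions and minimized by concentrated distributions.

Entropies:
  H(A) = 2.3993 bits
  H(B) = 0.5821 bits
  H(C) = 2.5850 bits
  H(D) = 2.0245 bits

Ranking: C > A > D > B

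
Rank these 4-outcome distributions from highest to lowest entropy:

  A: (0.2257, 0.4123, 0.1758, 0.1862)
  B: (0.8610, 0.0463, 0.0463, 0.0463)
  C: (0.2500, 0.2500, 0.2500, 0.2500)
C > A > B

Key insight: Entropy is maximized by uniform distributions and minimized by concentrated distributions.

- Uniform distributions have maximum entropy log₂(4) = 2.0000 bits
- The more "peaked" or concentrated a distribution, the lower its entropy

Entropies:
  H(A) = 1.9042 bits
  H(B) = 0.8019 bits
  H(C) = 2.0000 bits

Ranking: C > A > B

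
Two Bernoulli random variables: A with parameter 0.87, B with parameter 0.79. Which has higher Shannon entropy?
B

For binary distributions, entropy is maximized at p=0.5 and decreases as p moves toward 0 or 1.

H(A) = H(0.87) = 0.5574 bits
H(B) = H(0.79) = 0.7415 bits

Distribution B (p=0.79) is closer to uniform (p=0.5), so it has higher entropy.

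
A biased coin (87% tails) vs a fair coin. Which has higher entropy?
Fair coin

The fair coin is uniform (p=0.5), maximizing binary entropy at 1 bit. The biased coin has H(0.87) ≈ 0.557 bits — its outcome is more predictable, so its entropy is lower.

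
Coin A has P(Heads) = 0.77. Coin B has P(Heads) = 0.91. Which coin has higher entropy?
A

For binary distributions, entropy is maximized at p=0.5 and decreases as p moves toward 0 or 1.

H(A) = H(0.77) = 0.7780 bits
H(B) = H(0.91) = 0.4365 bits

Distribution A (p=0.77) is closer to uniform (p=0.5), so it has higher entropy.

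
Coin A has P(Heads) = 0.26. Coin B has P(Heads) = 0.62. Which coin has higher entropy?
B

For binary distributions, entropy is maximized at p=0.5 and decreases as p moves toward 0 or 1.

H(A) = H(0.26) = 0.8267 bits
H(B) = H(0.62) = 0.9580 bits

Distribution B (p=0.62) is closer to uniform (p=0.5), so it has higher entropy.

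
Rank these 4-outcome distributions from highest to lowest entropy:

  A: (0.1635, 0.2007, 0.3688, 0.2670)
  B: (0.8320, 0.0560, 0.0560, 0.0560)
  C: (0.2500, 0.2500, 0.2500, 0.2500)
C > A > B

Key insight: Entropy is maximized by uniform distributions and minimized by concentrated distributions.

- Uniform distributions have maximum entropy log₂(4) = 2.0000 bits
- The more "peaked" or concentrated a distribution, the lower its entropy

Entropies:
  H(A) = 1.9316 bits
  H(B) = 0.9194 bits
  H(C) = 2.0000 bits

Ranking: C > A > B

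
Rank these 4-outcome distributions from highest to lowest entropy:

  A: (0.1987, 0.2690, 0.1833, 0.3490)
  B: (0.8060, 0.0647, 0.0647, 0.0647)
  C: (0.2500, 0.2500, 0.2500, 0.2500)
C > A > B

Key insight: Entropy is maximized by uniform distributions and minimized by concentrated distributions.

- Uniform distributions have maximum entropy log₂(4) = 2.0000 bits
- The more "peaked" or concentrated a distribution, the lower its entropy

Entropies:
  H(A) = 1.9515 bits
  H(B) = 1.0172 bits
  H(C) = 2.0000 bits

Ranking: C > A > B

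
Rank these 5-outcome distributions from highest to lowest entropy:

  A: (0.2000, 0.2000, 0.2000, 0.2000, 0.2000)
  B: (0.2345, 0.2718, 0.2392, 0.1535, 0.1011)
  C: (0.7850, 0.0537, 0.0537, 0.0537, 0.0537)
A > B > C

Key insight: Entropy is maximized by uniform distributions and minimized by concentrated distributions.

- Uniform distributions have maximum entropy log₂(5) = 2.3219 bits
- The more "peaked" or concentrated a distribution, the lower its entropy

Entropies:
  H(A) = 2.3219 bits
  H(B) = 2.2443 bits
  H(C) = 1.1809 bits

Ranking: A > B > C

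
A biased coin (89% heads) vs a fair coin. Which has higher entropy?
Fair coin

The fair coin is uniform (p=0.5), maximizing binary entropy at 1 bit. The biased coin has H(0.89) ≈ 0.500 bits — its outcome is more predictable, so its entropy is lower.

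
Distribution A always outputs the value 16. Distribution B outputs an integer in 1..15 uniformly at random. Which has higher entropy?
B

A is deterministic, so H(A) = 0. B is uniform over 15 outcomes, so H(B) = log₂(15) = 3.907 bits. Any distribution with genuine randomness has higher entropy than a deterministic one.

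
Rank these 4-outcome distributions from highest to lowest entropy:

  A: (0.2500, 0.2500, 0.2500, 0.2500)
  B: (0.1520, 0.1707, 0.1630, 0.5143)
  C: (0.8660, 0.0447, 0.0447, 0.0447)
A > B > C

Key insight: Entropy is maximized by uniform distributions and minimized by concentrated distributions.

- Uniform distributions have maximum entropy log₂(4) = 2.0000 bits
- The more "peaked" or concentrated a distribution, the lower its entropy

Entropies:
  H(A) = 2.0000 bits
  H(B) = 1.7684 bits
  H(C) = 0.7807 bits

Ranking: A > B > C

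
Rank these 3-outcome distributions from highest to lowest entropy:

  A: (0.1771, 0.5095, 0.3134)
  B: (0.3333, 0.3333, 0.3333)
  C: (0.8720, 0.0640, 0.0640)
B > A > C

Key insight: Entropy is maximized by uniform distributions and minimized by concentrated distributions.

- Uniform distributions have maximum entropy log₂(3) = 1.5850 bits
- The more "peaked" or concentrated a distribution, the lower its entropy

Entropies:
  H(A) = 1.4625 bits
  H(B) = 1.5850 bits
  H(C) = 0.6799 bits

Ranking: B > A > C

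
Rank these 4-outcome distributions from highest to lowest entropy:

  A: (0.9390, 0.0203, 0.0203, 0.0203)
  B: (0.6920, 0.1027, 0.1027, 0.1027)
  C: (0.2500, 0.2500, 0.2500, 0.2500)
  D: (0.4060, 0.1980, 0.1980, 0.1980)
C > D > B > A

Key insight: Entropy is maximized by uniform distributions and minimized by concentrated distributions.

Entropies:
  H(A) = 0.4281 bits
  H(B) = 1.3790 bits
  H(C) = 2.0000 bits
  H(D) = 1.9158 bits

Ranking: C > D > B > A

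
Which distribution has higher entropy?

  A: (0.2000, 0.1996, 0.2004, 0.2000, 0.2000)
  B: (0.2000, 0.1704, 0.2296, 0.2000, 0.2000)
A

Both distributions are close to uniform, making this a harder comparison.

H(A) = 2.3219 bits
H(B) = 2.3156 bits

The distribution closer to uniform has higher entropy.
Answer: A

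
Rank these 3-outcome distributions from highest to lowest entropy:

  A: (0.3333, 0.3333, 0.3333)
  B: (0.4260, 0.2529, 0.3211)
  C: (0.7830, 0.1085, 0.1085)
A > B > C

Key insight: Entropy is maximized by uniform distributions and minimized by concentrated distributions.

- Uniform distributions have maximum entropy log₂(3) = 1.5850 bits
- The more "peaked" or concentrated a distribution, the lower its entropy

Entropies:
  H(A) = 1.5850 bits
  H(B) = 1.5523 bits
  H(C) = 0.9717 bits

Ranking: A > B > C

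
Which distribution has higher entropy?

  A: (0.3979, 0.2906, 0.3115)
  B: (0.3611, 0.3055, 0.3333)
B

Both distributions are close to uniform, making this a harder comparison.

H(A) = 1.5713 bits
H(B) = 1.5816 bits

The distribution closer to uniform has higher entropy.
Answer: B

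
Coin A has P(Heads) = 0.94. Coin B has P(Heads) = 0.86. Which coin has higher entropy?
B

For binary distributions, entropy is maximized at p=0.5 and decreases as p moves toward 0 or 1.

H(A) = H(0.94) = 0.3274 bits
H(B) = H(0.86) = 0.5842 bits

Distribution B (p=0.86) is closer to uniform (p=0.5), so it has higher entropy.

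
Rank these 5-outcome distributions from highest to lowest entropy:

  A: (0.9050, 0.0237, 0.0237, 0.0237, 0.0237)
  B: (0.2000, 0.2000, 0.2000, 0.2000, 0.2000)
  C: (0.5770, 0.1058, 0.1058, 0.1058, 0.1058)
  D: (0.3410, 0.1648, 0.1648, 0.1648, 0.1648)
B > D > C > A

Key insight: Entropy is maximized by uniform distributions and minimized by concentrated distributions.

Entropies:
  H(A) = 0.6429 bits
  H(B) = 2.3219 bits
  H(C) = 1.8288 bits
  H(D) = 2.2438 bits

Ranking: B > D > C > A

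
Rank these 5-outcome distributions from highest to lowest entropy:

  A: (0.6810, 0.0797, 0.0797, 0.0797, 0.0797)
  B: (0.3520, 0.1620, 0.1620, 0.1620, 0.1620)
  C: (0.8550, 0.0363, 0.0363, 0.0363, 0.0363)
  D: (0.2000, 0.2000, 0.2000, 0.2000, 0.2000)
D > B > A > C

Key insight: Entropy is maximized by uniform distributions and minimized by concentrated distributions.

Entropies:
  H(A) = 1.5413 bits
  H(B) = 2.2318 bits
  H(C) = 0.8872 bits
  H(D) = 2.3219 bits

Ranking: D > B > A > C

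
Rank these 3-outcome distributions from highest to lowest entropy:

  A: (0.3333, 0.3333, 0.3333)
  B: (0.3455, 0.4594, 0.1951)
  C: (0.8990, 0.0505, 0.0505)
A > B > C

Key insight: Entropy is maximized by uniform distributions and minimized by concentrated distributions.

- Uniform distributions have maximum entropy log₂(3) = 1.5850 bits
- The more "peaked" or concentrated a distribution, the lower its entropy

Entropies:
  H(A) = 1.5850 bits
  H(B) = 1.5053 bits
  H(C) = 0.5732 bits

Ranking: A > B > C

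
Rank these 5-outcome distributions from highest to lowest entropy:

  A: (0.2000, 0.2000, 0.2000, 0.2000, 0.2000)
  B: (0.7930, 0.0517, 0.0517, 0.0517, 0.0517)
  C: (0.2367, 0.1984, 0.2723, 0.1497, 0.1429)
A > C > B

Key insight: Entropy is maximized by uniform distributions and minimized by concentrated distributions.

- Uniform distributions have maximum entropy log₂(5) = 2.3219 bits
- The more "peaked" or concentrated a distribution, the lower its entropy

Entropies:
  H(A) = 2.3219 bits
  H(B) = 1.1497 bits
  H(C) = 2.2774 bits

Ranking: A > C > B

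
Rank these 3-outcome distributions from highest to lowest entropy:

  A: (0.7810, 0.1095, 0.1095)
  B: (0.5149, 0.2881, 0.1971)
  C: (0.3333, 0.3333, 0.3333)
C > B > A

Key insight: Entropy is maximized by uniform distributions and minimized by concentrated distributions.

- Uniform distributions have maximum entropy log₂(3) = 1.5850 bits
- The more "peaked" or concentrated a distribution, the lower its entropy

Entropies:
  H(A) = 0.9773 bits
  H(B) = 1.4721 bits
  H(C) = 1.5850 bits

Ranking: C > B > A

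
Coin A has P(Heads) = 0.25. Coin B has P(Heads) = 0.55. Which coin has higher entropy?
B

For binary distributions, entropy is maximized at p=0.5 and decreases as p moves toward 0 or 1.

H(A) = H(0.25) = 0.8113 bits
H(B) = H(0.55) = 0.9928 bits

Distribution B (p=0.55) is closer to uniform (p=0.5), so it has higher entropy.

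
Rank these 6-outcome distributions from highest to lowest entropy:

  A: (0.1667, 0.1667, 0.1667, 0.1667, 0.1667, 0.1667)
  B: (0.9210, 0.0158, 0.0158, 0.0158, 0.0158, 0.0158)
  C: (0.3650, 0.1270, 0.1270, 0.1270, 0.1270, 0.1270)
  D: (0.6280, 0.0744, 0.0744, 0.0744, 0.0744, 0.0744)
A > C > D > B

Key insight: Entropy is maximized by uniform distributions and minimized by concentrated distributions.

Entropies:
  H(A) = 2.5850 bits
  H(B) = 0.5821 bits
  H(C) = 2.4212 bits
  H(D) = 1.8160 bits

Ranking: A > C > D > B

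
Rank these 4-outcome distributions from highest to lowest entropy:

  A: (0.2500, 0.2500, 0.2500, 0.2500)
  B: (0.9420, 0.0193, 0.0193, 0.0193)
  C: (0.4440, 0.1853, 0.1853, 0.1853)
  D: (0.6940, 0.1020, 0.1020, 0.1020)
A > C > D > B

Key insight: Entropy is maximized by uniform distributions and minimized by concentrated distributions.

Entropies:
  H(A) = 2.0000 bits
  H(B) = 0.4114 bits
  H(C) = 1.8722 bits
  H(D) = 1.3735 bits

Ranking: A > C > D > B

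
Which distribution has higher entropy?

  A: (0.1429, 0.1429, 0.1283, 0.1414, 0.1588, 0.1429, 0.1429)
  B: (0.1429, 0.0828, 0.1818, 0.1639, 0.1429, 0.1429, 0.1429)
A

Both distributions are close to uniform, making this a harder comparison.

H(A) = 2.8050 bits
H(B) = 2.7767 bits

The distribution closer to uniform has higher entropy.
Answer: A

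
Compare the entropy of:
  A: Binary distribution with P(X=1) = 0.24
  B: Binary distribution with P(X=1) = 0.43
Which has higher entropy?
B

For binary distributions, entropy is maximized at p=0.5 and decreases as p moves toward 0 or 1.

H(A) = H(0.24) = 0.7950 bits
H(B) = H(0.43) = 0.9858 bits

Distribution B (p=0.43) is closer to uniform (p=0.5), so it has higher entropy.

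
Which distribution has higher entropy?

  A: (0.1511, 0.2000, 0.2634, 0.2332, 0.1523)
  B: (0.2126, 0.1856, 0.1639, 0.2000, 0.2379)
B

Both distributions are close to uniform, making this a harder comparison.

H(A) = 2.2866 bits
H(B) = 2.3107 bits

The distribution closer to uniform has higher entropy.
Answer: B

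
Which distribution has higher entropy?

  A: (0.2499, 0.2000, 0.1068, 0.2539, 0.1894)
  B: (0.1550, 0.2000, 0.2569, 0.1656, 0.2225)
B

Both distributions are close to uniform, making this a harder comparison.

H(A) = 2.2658 bits
H(B) = 2.2970 bits

The distribution closer to uniform has higher entropy.
Answer: B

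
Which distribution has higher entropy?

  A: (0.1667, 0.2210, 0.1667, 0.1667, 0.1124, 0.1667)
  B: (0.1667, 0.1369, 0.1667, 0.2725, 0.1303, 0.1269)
A

Both distributions are close to uniform, making this a harder comparison.

H(A) = 2.5590 bits
H(B) = 2.5266 bits

The distribution closer to uniform has higher entropy.
Answer: A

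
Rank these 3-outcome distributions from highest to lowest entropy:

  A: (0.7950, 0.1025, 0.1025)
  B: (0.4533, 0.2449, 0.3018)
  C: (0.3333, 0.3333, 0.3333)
C > B > A

Key insight: Entropy is maximized by uniform distributions and minimized by concentrated distributions.

- Uniform distributions have maximum entropy log₂(3) = 1.5850 bits
- The more "peaked" or concentrated a distribution, the lower its entropy

Entropies:
  H(A) = 0.9368 bits
  H(B) = 1.5361 bits
  H(C) = 1.5850 bits

Ranking: C > B > A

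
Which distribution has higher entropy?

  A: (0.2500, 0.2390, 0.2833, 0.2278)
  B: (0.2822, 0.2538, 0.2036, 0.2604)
A

Both distributions are close to uniform, making this a harder comparison.

H(A) = 1.9951 bits
H(B) = 1.9902 bits

The distribution closer to uniform has higher entropy.
Answer: A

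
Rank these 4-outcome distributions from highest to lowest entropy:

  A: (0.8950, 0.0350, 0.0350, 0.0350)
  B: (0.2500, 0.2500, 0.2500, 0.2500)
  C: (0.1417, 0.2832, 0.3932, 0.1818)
B > C > A

Key insight: Entropy is maximized by uniform distributions and minimized by concentrated distributions.

- Uniform distributions have maximum entropy log₂(4) = 2.0000 bits
- The more "peaked" or concentrated a distribution, the lower its entropy

Entropies:
  H(A) = 0.6511 bits
  H(B) = 2.0000 bits
  H(C) = 1.8917 bits

Ranking: B > C > A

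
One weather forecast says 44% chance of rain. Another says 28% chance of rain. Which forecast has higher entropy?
44% forecast

Treat each forecast as a Bernoulli distribution. Binary entropy is maximized at p=0.5 and falls off symmetrically toward 0 or 1. The 44% forecast is closer to 50%, so it is more uncertain. H(44%) ≈ 0.990 bits, H(28%) ≈ 0.855 bits.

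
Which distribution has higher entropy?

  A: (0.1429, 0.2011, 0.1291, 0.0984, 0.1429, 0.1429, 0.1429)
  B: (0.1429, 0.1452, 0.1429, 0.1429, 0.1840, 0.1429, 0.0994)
B

Both distributions are close to uniform, making this a harder comparison.

H(A) = 2.7800 bits
H(B) = 2.7888 bits

The distribution closer to uniform has higher entropy.
Answer: B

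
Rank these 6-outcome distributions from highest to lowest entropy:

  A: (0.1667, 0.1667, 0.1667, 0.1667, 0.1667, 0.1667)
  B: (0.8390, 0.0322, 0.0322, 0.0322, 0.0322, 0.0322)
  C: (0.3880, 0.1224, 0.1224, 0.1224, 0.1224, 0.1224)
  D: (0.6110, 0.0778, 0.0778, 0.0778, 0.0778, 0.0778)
A > C > D > B

Key insight: Entropy is maximized by uniform distributions and minimized by concentrated distributions.

Entropies:
  H(A) = 2.5850 bits
  H(B) = 1.0105 bits
  H(C) = 2.3845 bits
  H(D) = 1.8674 bits

Ranking: A > C > D > B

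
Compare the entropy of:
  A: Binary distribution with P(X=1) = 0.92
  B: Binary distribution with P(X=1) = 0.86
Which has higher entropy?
B

For binary distributions, entropy is maximized at p=0.5 and decreases as p moves toward 0 or 1.

H(A) = H(0.92) = 0.4022 bits
H(B) = H(0.86) = 0.5842 bits

Distribution B (p=0.86) is closer to uniform (p=0.5), so it has higher entropy.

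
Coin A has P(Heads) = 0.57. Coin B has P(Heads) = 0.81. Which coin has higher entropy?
A

For binary distributions, entropy is maximized at p=0.5 and decreases as p moves toward 0 or 1.

H(A) = H(0.57) = 0.9858 bits
H(B) = H(0.81) = 0.7015 bits

Distribution A (p=0.57) is closer to uniform (p=0.5), so it has higher entropy.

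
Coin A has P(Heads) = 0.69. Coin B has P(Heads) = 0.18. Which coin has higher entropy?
A

For binary distributions, entropy is maximized at p=0.5 and decreases as p moves toward 0 or 1.

H(A) = H(0.69) = 0.8932 bits
H(B) = H(0.18) = 0.6801 bits

Distribution A (p=0.69) is closer to uniform (p=0.5), so it has higher entropy.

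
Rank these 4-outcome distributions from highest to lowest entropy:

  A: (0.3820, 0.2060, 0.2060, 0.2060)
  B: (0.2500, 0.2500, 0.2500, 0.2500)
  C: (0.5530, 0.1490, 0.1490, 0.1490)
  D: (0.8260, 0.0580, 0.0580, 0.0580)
B > A > C > D

Key insight: Entropy is maximized by uniform distributions and minimized by concentrated distributions.

Entropies:
  H(A) = 1.9389 bits
  H(B) = 2.0000 bits
  H(C) = 1.7004 bits
  H(D) = 0.9426 bits

Ranking: B > A > C > D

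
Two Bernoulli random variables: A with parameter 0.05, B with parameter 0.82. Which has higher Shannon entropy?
B

For binary distributions, entropy is maximized at p=0.5 and decreases as p moves toward 0 or 1.

H(A) = H(0.05) = 0.2864 bits
H(B) = H(0.82) = 0.6801 bits

Distribution B (p=0.82) is closer to uniform (p=0.5), so it has higher entropy.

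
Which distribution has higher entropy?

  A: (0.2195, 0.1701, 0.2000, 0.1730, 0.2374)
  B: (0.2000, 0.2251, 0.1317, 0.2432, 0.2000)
A

Both distributions are close to uniform, making this a harder comparison.

H(A) = 2.3097 bits
H(B) = 2.2943 bits

The distribution closer to uniform has higher entropy.
Answer: A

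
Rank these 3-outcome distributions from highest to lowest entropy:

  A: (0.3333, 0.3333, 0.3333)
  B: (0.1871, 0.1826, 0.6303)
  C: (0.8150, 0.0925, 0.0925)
A > B > C

Key insight: Entropy is maximized by uniform distributions and minimized by concentrated distributions.

- Uniform distributions have maximum entropy log₂(3) = 1.5850 bits
- The more "peaked" or concentrated a distribution, the lower its entropy

Entropies:
  H(A) = 1.5850 bits
  H(B) = 1.3201 bits
  H(C) = 0.8759 bits

Ranking: A > B > C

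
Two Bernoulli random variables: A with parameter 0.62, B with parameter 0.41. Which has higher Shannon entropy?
B

For binary distributions, entropy is maximized at p=0.5 and decreases as p moves toward 0 or 1.

H(A) = H(0.62) = 0.9580 bits
H(B) = H(0.41) = 0.9765 bits

Distribution B (p=0.41) is closer to uniform (p=0.5), so it has higher entropy.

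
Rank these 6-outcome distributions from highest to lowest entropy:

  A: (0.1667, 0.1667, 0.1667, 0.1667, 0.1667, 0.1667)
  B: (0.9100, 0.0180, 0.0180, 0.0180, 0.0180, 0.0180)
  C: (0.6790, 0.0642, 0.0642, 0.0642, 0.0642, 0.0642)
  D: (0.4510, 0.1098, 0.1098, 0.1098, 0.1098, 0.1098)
A > D > C > B

Key insight: Entropy is maximized by uniform distributions and minimized by concentrated distributions.

Entropies:
  H(A) = 2.5850 bits
  H(B) = 0.6454 bits
  H(C) = 1.6508 bits
  H(D) = 2.2678 bits

Ranking: A > D > C > B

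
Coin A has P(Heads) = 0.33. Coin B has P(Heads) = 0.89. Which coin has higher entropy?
A

For binary distributions, entropy is maximized at p=0.5 and decreases as p moves toward 0 or 1.

H(A) = H(0.33) = 0.9149 bits
H(B) = H(0.89) = 0.4999 bits

Distribution A (p=0.33) is closer to uniform (p=0.5), so it has higher entropy.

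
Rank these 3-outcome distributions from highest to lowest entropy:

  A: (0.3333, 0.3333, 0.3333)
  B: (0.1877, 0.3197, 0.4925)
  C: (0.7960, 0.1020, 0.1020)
A > B > C

Key insight: Entropy is maximized by uniform distributions and minimized by concentrated distributions.

- Uniform distributions have maximum entropy log₂(3) = 1.5850 bits
- The more "peaked" or concentrated a distribution, the lower its entropy

Entropies:
  H(A) = 1.5850 bits
  H(B) = 1.4822 bits
  H(C) = 0.9339 bits

Ranking: A > B > C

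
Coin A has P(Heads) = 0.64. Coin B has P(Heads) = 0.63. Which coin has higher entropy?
B

For binary distributions, entropy is maximized at p=0.5 and decreases as p moves toward 0 or 1.

H(A) = H(0.64) = 0.9427 bits
H(B) = H(0.63) = 0.9507 bits

Distribution B (p=0.63) is closer to uniform (p=0.5), so it has higher entropy.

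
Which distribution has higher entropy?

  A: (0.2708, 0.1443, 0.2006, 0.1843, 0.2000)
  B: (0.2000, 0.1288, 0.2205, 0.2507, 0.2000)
A

Both distributions are close to uniform, making this a harder comparison.

H(A) = 2.2924 bits
H(B) = 2.2910 bits

The distribution closer to uniform has higher entropy.
Answer: A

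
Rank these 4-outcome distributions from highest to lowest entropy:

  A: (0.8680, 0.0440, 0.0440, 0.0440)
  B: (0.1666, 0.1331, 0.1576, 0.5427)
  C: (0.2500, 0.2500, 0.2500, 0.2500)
C > B > A

Key insight: Entropy is maximized by uniform distributions and minimized by concentrated distributions.

- Uniform distributions have maximum entropy log₂(4) = 2.0000 bits
- The more "peaked" or concentrated a distribution, the lower its entropy

Entropies:
  H(A) = 0.7721 bits
  H(B) = 1.7166 bits
  H(C) = 2.0000 bits

Ranking: C > B > A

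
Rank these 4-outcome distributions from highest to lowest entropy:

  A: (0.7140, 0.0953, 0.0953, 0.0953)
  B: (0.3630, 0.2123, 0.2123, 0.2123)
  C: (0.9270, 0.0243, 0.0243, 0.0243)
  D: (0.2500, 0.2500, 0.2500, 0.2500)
D > B > A > C

Key insight: Entropy is maximized by uniform distributions and minimized by concentrated distributions.

Entropies:
  H(A) = 1.3168 bits
  H(B) = 1.9548 bits
  H(C) = 0.4927 bits
  H(D) = 2.0000 bits

Ranking: D > B > A > C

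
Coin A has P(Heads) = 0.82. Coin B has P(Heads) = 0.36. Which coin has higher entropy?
B

For binary distributions, entropy is maximized at p=0.5 and decreases as p moves toward 0 or 1.

H(A) = H(0.82) = 0.6801 bits
H(B) = H(0.36) = 0.9427 bits

Distribution B (p=0.36) is closer to uniform (p=0.5), so it has higher entropy.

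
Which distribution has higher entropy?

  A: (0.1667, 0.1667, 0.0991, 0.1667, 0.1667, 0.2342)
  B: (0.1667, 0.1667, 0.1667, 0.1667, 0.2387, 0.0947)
A

Both distributions are close to uniform, making this a harder comparison.

H(A) = 2.5443 bits
H(B) = 2.5386 bits

The distribution closer to uniform has higher entropy.
Answer: A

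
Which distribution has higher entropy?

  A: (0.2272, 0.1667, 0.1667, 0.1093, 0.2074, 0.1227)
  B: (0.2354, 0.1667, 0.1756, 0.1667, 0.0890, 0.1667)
A

Both distributions are close to uniform, making this a harder comparison.

H(A) = 2.5386 bits
H(B) = 2.5350 bits

The distribution closer to uniform has higher entropy.
Answer: A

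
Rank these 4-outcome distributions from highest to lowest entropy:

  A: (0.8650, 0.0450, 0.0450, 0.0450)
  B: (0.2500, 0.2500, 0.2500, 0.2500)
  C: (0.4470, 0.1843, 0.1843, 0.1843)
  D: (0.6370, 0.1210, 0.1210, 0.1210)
B > C > D > A

Key insight: Entropy is maximized by uniform distributions and minimized by concentrated distributions.

Entropies:
  H(A) = 0.7850 bits
  H(B) = 2.0000 bits
  H(C) = 1.8684 bits
  H(D) = 1.5205 bits

Ranking: B > C > D > A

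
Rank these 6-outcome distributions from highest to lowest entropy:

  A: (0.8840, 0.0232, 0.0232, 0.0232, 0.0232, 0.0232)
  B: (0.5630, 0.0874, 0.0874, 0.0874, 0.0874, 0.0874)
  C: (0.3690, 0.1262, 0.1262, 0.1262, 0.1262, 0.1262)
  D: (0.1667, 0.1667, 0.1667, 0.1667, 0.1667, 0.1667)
D > C > B > A

Key insight: Entropy is maximized by uniform distributions and minimized by concentrated distributions.

Entropies:
  H(A) = 0.7871 bits
  H(B) = 2.0032 bits
  H(C) = 2.4150 bits
  H(D) = 2.5850 bits

Ranking: D > C > B > A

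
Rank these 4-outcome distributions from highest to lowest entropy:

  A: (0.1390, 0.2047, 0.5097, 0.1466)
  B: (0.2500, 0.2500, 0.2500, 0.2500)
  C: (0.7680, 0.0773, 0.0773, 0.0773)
B > A > C

Key insight: Entropy is maximized by uniform distributions and minimized by concentrated distributions.

- Uniform distributions have maximum entropy log₂(4) = 2.0000 bits
- The more "peaked" or concentrated a distribution, the lower its entropy

Entropies:
  H(A) = 1.7658 bits
  H(B) = 2.0000 bits
  H(C) = 1.1492 bits

Ranking: B > A > C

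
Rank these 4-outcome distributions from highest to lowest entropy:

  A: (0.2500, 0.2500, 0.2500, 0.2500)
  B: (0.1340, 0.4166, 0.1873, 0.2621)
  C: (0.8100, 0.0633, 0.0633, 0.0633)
A > B > C

Key insight: Entropy is maximized by uniform distributions and minimized by concentrated distributions.

- Uniform distributions have maximum entropy log₂(4) = 2.0000 bits
- The more "peaked" or concentrated a distribution, the lower its entropy

Entropies:
  H(A) = 2.0000 bits
  H(B) = 1.8738 bits
  H(C) = 1.0026 bits

Ranking: A > B > C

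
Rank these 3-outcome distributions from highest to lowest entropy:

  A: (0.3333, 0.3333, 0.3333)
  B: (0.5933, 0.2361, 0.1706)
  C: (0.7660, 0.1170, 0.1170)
A > B > C

Key insight: Entropy is maximized by uniform distributions and minimized by concentrated distributions.

- Uniform distributions have maximum entropy log₂(3) = 1.5850 bits
- The more "peaked" or concentrated a distribution, the lower its entropy

Entropies:
  H(A) = 1.5850 bits
  H(B) = 1.3737 bits
  H(C) = 1.0189 bits

Ranking: A > B > C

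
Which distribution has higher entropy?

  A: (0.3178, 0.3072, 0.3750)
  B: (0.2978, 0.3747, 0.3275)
A

Both distributions are close to uniform, making this a harder comparison.

H(A) = 1.5793 bits
H(B) = 1.5785 bits

The distribution closer to uniform has higher entropy.
Answer: A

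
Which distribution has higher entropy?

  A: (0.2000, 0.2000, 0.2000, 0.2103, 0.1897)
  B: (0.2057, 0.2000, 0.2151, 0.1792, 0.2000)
A

Both distributions are close to uniform, making this a harder comparison.

H(A) = 2.3212 bits
H(B) = 2.3194 bits

The distribution closer to uniform has higher entropy.
Answer: A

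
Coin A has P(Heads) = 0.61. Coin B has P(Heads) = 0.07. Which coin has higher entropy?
A

For binary distributions, entropy is maximized at p=0.5 and decreases as p moves toward 0 or 1.

H(A) = H(0.61) = 0.9648 bits
H(B) = H(0.07) = 0.3659 bits

Distribution A (p=0.61) is closer to uniform (p=0.5), so it has higher entropy.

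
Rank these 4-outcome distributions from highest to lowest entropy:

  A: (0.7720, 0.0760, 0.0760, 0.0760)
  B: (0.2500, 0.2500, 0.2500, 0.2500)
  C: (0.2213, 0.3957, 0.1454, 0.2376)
B > C > A

Key insight: Entropy is maximized by uniform distributions and minimized by concentrated distributions.

- Uniform distributions have maximum entropy log₂(4) = 2.0000 bits
- The more "peaked" or concentrated a distribution, the lower its entropy

Entropies:
  H(A) = 1.1359 bits
  H(B) = 2.0000 bits
  H(C) = 1.9080 bits

Ranking: B > C > A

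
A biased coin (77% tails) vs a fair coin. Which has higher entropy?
Fair coin

The fair coin is uniform (p=0.5), maximizing binary entropy at 1 bit. The biased coin has H(0.77) ≈ 0.778 bits — its outcome is more predictable, so its entropy is lower.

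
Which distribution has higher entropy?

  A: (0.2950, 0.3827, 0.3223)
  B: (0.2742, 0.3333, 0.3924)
A

Both distributions are close to uniform, making this a harder comparison.

H(A) = 1.5763 bits
H(B) = 1.5698 bits

The distribution closer to uniform has higher entropy.
Answer: A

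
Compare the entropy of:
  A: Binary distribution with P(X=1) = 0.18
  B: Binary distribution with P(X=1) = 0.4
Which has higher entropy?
B

For binary distributions, entropy is maximized at p=0.5 and decreases as p moves toward 0 or 1.

H(A) = H(0.18) = 0.6801 bits
H(B) = H(0.4) = 0.9710 bits

Distribution B (p=0.4) is closer to uniform (p=0.5), so it has higher entropy.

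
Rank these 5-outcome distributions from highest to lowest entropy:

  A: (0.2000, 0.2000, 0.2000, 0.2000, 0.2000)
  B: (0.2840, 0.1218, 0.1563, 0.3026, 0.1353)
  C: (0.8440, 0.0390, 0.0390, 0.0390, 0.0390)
A > B > C

Key insight: Entropy is maximized by uniform distributions and minimized by concentrated distributions.

- Uniform distributions have maximum entropy log₂(5) = 2.3219 bits
- The more "peaked" or concentrated a distribution, the lower its entropy

Entropies:
  H(A) = 2.3219 bits
  H(B) = 2.2165 bits
  H(C) = 0.9367 bits

Ranking: A > B > C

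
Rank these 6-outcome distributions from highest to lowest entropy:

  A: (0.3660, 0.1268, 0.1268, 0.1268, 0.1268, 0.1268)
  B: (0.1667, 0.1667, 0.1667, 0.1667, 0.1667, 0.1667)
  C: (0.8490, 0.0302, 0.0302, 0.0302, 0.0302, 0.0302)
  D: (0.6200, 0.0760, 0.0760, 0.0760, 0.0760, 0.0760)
B > A > D > C

Key insight: Entropy is maximized by uniform distributions and minimized by concentrated distributions.

Entropies:
  H(A) = 2.4197 bits
  H(B) = 2.5850 bits
  H(C) = 0.9629 bits
  H(D) = 1.8404 bits

Ranking: B > A > D > C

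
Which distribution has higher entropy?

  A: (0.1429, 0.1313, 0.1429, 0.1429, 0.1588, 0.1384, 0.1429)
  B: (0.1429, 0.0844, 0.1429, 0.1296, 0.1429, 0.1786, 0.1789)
A

Both distributions are close to uniform, making this a harder comparison.

H(A) = 2.8053 bits
H(B) = 2.7742 bits

The distribution closer to uniform has higher entropy.
Answer: A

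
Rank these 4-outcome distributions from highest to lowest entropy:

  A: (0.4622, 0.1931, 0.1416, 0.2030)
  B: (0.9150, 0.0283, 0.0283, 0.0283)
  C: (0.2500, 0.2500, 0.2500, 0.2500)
C > A > B

Key insight: Entropy is maximized by uniform distributions and minimized by concentrated distributions.

- Uniform distributions have maximum entropy log₂(4) = 2.0000 bits
- The more "peaked" or concentrated a distribution, the lower its entropy

Entropies:
  H(A) = 1.8391 bits
  H(B) = 0.5543 bits
  H(C) = 2.0000 bits

Ranking: C > A > B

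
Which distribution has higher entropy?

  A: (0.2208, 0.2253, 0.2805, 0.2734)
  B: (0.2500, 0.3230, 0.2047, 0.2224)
A

Both distributions are close to uniform, making this a harder comparison.

H(A) = 1.9915 bits
H(B) = 1.9773 bits

The distribution closer to uniform has higher entropy.
Answer: A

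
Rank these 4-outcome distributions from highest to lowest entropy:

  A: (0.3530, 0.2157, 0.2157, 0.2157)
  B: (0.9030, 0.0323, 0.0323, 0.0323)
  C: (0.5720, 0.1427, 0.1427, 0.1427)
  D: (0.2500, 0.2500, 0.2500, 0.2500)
D > A > C > B

Key insight: Entropy is maximized by uniform distributions and minimized by concentrated distributions.

Entropies:
  H(A) = 1.9622 bits
  H(B) = 0.6132 bits
  H(C) = 1.6634 bits
  H(D) = 2.0000 bits

Ranking: D > A > C > B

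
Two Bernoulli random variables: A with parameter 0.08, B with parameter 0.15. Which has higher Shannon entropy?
B

For binary distributions, entropy is maximized at p=0.5 and decreases as p moves toward 0 or 1.

H(A) = H(0.08) = 0.4022 bits
H(B) = H(0.15) = 0.6098 bits

Distribution B (p=0.15) is closer to uniform (p=0.5), so it has higher entropy.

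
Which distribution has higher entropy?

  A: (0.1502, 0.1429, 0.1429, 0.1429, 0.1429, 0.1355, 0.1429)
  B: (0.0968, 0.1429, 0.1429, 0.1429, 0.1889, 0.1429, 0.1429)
A

Both distributions are close to uniform, making this a harder comparison.

H(A) = 2.8068 bits
H(B) = 2.7856 bits

The distribution closer to uniform has higher entropy.
Answer: A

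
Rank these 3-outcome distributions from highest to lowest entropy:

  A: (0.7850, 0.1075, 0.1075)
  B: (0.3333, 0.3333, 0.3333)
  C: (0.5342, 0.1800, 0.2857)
B > C > A

Key insight: Entropy is maximized by uniform distributions and minimized by concentrated distributions.

- Uniform distributions have maximum entropy log₂(3) = 1.5850 bits
- The more "peaked" or concentrated a distribution, the lower its entropy

Entropies:
  H(A) = 0.9659 bits
  H(B) = 1.5850 bits
  H(C) = 1.4449 bits

Ranking: B > C > A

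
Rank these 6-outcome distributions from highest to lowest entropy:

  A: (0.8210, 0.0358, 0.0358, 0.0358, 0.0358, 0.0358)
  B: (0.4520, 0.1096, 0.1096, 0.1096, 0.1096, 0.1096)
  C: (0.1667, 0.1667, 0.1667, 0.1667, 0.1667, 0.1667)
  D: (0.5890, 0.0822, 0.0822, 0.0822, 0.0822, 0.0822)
C > B > D > A

Key insight: Entropy is maximized by uniform distributions and minimized by concentrated distributions.

Entropies:
  H(A) = 1.0935 bits
  H(B) = 2.2658 bits
  H(C) = 2.5850 bits
  H(D) = 1.9313 bits

Ranking: C > B > D > A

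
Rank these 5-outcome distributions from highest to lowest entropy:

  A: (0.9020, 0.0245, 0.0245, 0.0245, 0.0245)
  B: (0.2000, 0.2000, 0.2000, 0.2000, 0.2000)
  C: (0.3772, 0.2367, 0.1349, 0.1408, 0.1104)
B > C > A

Key insight: Entropy is maximized by uniform distributions and minimized by concentrated distributions.

- Uniform distributions have maximum entropy log₂(5) = 2.3219 bits
- The more "peaked" or concentrated a distribution, the lower its entropy

Entropies:
  H(A) = 0.6586 bits
  H(B) = 2.3219 bits
  H(C) = 2.1616 bits

Ranking: B > C > A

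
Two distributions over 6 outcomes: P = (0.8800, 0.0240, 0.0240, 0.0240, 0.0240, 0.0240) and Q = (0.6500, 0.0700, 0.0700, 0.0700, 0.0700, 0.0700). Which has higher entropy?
Q

P is highly concentrated on one outcome (88%), making it nearly deterministic. Q spreads its mass more evenly (max 65%). The more spread-out distribution has higher entropy: H(P) ≈ 0.808 bits, H(Q) ≈ 1.747 bits.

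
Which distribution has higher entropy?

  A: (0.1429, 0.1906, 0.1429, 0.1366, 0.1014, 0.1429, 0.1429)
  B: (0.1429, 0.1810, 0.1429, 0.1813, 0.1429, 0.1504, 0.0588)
A

Both distributions are close to uniform, making this a harder comparison.

H(A) = 2.7871 bits
H(B) = 2.7474 bits

The distribution closer to uniform has higher entropy.
Answer: A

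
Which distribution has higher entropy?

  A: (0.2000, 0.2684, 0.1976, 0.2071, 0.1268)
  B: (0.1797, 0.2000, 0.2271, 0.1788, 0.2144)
B

Both distributions are close to uniform, making this a harder comparison.

H(A) = 2.2843 bits
H(B) = 2.3154 bits

The distribution closer to uniform has higher entropy.
Answer: B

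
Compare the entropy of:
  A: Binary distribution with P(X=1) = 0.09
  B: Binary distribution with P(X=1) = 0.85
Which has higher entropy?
B

For binary distributions, entropy is maximized at p=0.5 and decreases as p moves toward 0 or 1.

H(A) = H(0.09) = 0.4365 bits
H(B) = H(0.85) = 0.6098 bits

Distribution B (p=0.85) is closer to uniform (p=0.5), so it has higher entropy.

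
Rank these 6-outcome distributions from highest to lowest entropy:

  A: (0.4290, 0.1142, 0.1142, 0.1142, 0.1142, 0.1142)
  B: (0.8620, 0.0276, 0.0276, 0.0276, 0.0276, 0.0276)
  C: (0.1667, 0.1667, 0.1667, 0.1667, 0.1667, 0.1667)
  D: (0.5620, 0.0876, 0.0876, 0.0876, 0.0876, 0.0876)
C > A > D > B

Key insight: Entropy is maximized by uniform distributions and minimized by concentrated distributions.

Entropies:
  H(A) = 2.3112 bits
  H(B) = 0.8994 bits
  H(C) = 2.5850 bits
  H(D) = 2.0059 bits

Ranking: C > A > D > B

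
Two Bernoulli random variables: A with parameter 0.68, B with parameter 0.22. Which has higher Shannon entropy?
A

For binary distributions, entropy is maximized at p=0.5 and decreases as p moves toward 0 or 1.

H(A) = H(0.68) = 0.9044 bits
H(B) = H(0.22) = 0.7602 bits

Distribution A (p=0.68) is closer to uniform (p=0.5), so it has higher entropy.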